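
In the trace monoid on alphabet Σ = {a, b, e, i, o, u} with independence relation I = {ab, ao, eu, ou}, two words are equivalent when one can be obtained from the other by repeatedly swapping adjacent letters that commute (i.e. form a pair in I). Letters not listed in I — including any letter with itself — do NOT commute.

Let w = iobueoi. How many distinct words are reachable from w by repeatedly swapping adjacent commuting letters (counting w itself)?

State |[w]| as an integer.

drop 0:i onto floor
drop 1:o onto {0:i}
drop 2:b onto {1:o}
drop 3:u onto {2:b}
drop 4:e onto {2:b}
drop 5:o onto {4:e}
drop 6:i onto {3:u, 5:o}
ground layer = {0:i}
drop-orders for the pieces not yet dropped (sum over which currently-grounded one goes next):
  1 to go: {6} 1
  2 to go: {3,6} 1  {5,6} 1
  3 to go: {3,5,6} 2  {4,5,6} 1
  4 to go: {3,4,5,6} 3
  5 to go: {2,3,4,5,6} 3
  if 0:i drops first: 3 orders

3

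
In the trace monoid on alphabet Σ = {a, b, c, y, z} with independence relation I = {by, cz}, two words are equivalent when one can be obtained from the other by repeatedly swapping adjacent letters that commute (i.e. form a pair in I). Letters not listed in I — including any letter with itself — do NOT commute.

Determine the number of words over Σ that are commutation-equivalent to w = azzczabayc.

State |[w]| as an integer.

4

#0=a has no predecessor
#1=z depends on [0:a]
#2=z depends on [1:z]
#3=c depends on [0:a]
#4=z depends on [2:z]
#5=a depends on [3:c, 4:z]
#6=b depends on [5:a]
#7=a depends on [6:b]
#8=y depends on [7:a]
#9=c depends on [8:y]
sources: [0:a]
N(rest) = Σ N(rest − s) over sources s of rest; N(one piece) = 1:
  size 1 → [9]=1
  size 2 → [8,9]=1
  size 3 → [7,8,9]=1
  size 4 → [6,7,8,9]=1
  size 5 → [5,6,7,8,9]=1
  size 6 → [3,5,6,7,8,9]=1  [4,5,6,7,8,9]=1
  size 7 → [2,4,5,6,7,8,9]=1  [3,4,5,6,7,8,9]=2
  size 8 → [1,2,4,5,6,7,8,9]=1  [2,3,4,5,6,7,8,9]=3
  first=0(a) contributes 4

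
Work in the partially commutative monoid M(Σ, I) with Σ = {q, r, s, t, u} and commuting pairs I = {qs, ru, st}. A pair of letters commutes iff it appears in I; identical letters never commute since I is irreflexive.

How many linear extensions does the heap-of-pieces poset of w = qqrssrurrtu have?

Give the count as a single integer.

4

0(q) covers ∅
1(q) covers 0:q
2(r) covers 1:q
3(s) covers 2:r
4(s) covers 3:s
5(r) covers 4:s
6(u) covers 4:s
7(r) covers 5:r
8(r) covers 7:r
9(t) covers 6:u, 8:r
10(u) covers 9:t
floor of heap: 0:q
completions by unplaced set U, small U first (add the entries for U minus each lowest piece of U):
  |U|=1: {10}:1
  |U|=2: {9,10}:1
  |U|=3: {6,9,10}:1  {8,9,10}:1
  |U|=4: {6,8,9,10}:2  {7,8,9,10}:1
  |U|=5: {5,7,8,9,10}:1  {6,7,8,9,10}:3
  |U|=6: {5,6,7,8,9,10}:4
  |U|=7: {4,5,6,7,8,9,10}:4
  |U|=8: {3,4,5,6,7,8,9,10}:4
  |U|=9: {2,3,4,5,6,7,8,9,10}:4
  start at 0(q): 4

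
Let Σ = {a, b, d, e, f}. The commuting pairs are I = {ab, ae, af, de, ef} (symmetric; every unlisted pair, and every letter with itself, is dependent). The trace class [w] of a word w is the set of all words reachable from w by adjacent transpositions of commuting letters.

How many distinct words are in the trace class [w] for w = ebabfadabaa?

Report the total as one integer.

drop 0:e onto floor
drop 1:b onto {0:e}
drop 2:a onto floor
drop 3:b onto {1:b}
drop 4:f onto {3:b}
drop 5:a onto {2:a}
drop 6:d onto {4:f, 5:a}
drop 7:a onto {6:d}
drop 8:b onto {6:d}
drop 9:a onto {7:a}
drop 10:a onto {9:a}
ground layer = {0:e, 2:a}
drop-orders for the pieces not yet dropped (sum over which currently-grounded one goes next):
  1 to go: {8} 1  {10} 1
  2 to go: {8,10} 2  {9,10} 1
  3 to go: {7,9,10} 1  {8,9,10} 3
  4 to go: {7,8,9,10} 4
  5 to go: {6,7,8,9,10} 4
  6 to go: {4,6,7,8,9,10} 4  {5,6,7,8,9,10} 4
  7 to go: {2,5,6,7,8,9,10} 4  {3,4,6,7,8,9,10} 4  {4,5,6,7,8,9,10} 8
  8 to go: {1,3,4,6,7,8,9,10} 4  {2,4,5,6,7,8,9,10} 12  {3,4,5,6,7,8,9,10} 12
  9 to go: {0,1,3,4,6,7,8,9,10} 4  {1,3,4,5,6,7,8,9,10} 16  {2,3,4,5,6,7,8,9,10} 24
  if 0:e drops first: 40 orders
  if 2:a drops first: 20 orders
heap linearizations: 60

60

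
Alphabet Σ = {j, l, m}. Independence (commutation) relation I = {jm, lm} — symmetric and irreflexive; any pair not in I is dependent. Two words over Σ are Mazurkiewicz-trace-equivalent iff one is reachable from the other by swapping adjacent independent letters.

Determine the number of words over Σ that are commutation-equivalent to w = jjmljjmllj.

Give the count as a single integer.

45

drop 0:j onto floor
drop 1:j onto {0:j}
drop 2:m onto floor
drop 3:l onto {1:j}
drop 4:j onto {3:l}
drop 5:j onto {4:j}
drop 6:m onto {2:m}
drop 7:l onto {5:j}
drop 8:l onto {7:l}
drop 9:j onto {8:l}
ground layer = {0:j, 2:m}
drop-orders for the pieces not yet dropped (sum over which currently-grounded one goes next):
  1 to go: {6} 1  {9} 1
  2 to go: {2,6} 1  {6,9} 2  {8,9} 1
  3 to go: {2,6,9} 3  {6,8,9} 3  {7,8,9} 1
  4 to go: {2,6,8,9} 6  {5,7,8,9} 1  {6,7,8,9} 4
  5 to go: {2,6,7,8,9} 10  {4,5,7,8,9} 1  {5,6,7,8,9} 5
  6 to go: {2,5,6,7,8,9} 15  {3,4,5,7,8,9} 1  {4,5,6,7,8,9} 6
  7 to go: {1,3,4,5,7,8,9} 1  {2,4,5,6,7,8,9} 21  {3,4,5,6,7,8,9} 7
  8 to go: {0,1,3,4,5,7,8,9} 1  {1,3,4,5,6,7,8,9} 8  {2,3,4,5,6,7,8,9} 28
  if 0:j drops first: 36 orders
  if 2:m drops first: 9 orders
heap linearizations: 45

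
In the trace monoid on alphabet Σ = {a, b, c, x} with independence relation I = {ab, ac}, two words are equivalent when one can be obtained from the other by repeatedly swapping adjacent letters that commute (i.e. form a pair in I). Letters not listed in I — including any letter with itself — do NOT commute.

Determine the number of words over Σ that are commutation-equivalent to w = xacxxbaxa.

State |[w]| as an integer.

4

#0=x has no predecessor
#1=a depends on [0:x]
#2=c depends on [0:x]
#3=x depends on [1:a, 2:c]
#4=x depends on [3:x]
#5=b depends on [4:x]
#6=a depends on [4:x]
#7=x depends on [5:b, 6:a]
#8=a depends on [7:x]
sources: [0:x]
N(rest) = Σ N(rest − s) over sources s of rest; N(one piece) = 1:
  size 1 → [8]=1
  size 2 → [7,8]=1
  size 3 → [5,7,8]=1  [6,7,8]=1
  size 4 → [5,6,7,8]=2
  size 5 → [4,5,6,7,8]=2
  size 6 → [3,4,5,6,7,8]=2
  size 7 → [1,3,4,5,6,7,8]=2  [2,3,4,5,6,7,8]=2
  first=0(x) contributes 4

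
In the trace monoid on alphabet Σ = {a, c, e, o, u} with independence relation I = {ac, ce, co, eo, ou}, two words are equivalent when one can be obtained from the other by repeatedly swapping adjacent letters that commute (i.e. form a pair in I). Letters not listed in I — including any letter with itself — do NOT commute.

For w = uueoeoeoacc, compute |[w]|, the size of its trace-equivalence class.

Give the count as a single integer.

#0=u has no predecessor
#1=u depends on [0:u]
#2=e depends on [1:u]
#3=o has no predecessor
#4=e depends on [2:e]
#5=o depends on [3:o]
#6=e depends on [4:e]
#7=o depends on [5:o]
#8=a depends on [6:e, 7:o]
#9=c depends on [1:u]
#10=c depends on [9:c]
sources: [0:u, 3:o]
N(rest) = Σ N(rest − s) over sources s of rest; N(one piece) = 1:
  size 1 → [8]=1  [10]=1
  size 2 → [6,8]=1  [7,8]=1  [8,10]=2  [9,10]=1
  size 3 → [4,6,8]=1  [5,7,8]=1  [6,7,8]=2  [6,8,10]=3  [7,8,10]=3  [8,9,10]=3
  size 4 → [2,4,6,8]=1  [3,5,7,8]=1  [4,6,7,8]=3  [4,6,8,10]=4  [5,6,7,8]=3  [5,7,8,10]=4  [6,7,8,10]=8  [6,8,9,10]=6  [7,8,9,10]=6
  size 5 → [2,4,6,7,8]=4  [2,4,6,8,10]=5  [3,5,6,7,8]=4  [3,5,7,8,10]=5  [4,5,6,7,8]=6  [4,6,7,8,10]=15  [4,6,8,9,10]=10  [5,6,7,8,10]=15  [5,7,8,9,10]=10  [6,7,8,9,10]=20
  size 6 → [2,4,5,6,7,8]=10  [2,4,6,7,8,10]=24  [2,4,6,8,9,10]=15  [3,4,5,6,7,8]=10  [3,5,6,7,8,10]=24  [3,5,7,8,9,10]=15  [4,5,6,7,8,10]=36  [4,6,7,8,9,10]=45  [5,6,7,8,9,10]=45
  size 7 → [1,2,4,6,8,9,10]=15  [2,3,4,5,6,7,8]=20  [2,4,5,6,7,8,10]=70  [2,4,6,7,8,9,10]=84  [3,4,5,6,7,8,10]=70  [3,5,6,7,8,9,10]=84  [4,5,6,7,8,9,10]=126
  size 8 → [0,1,2,4,6,8,9,10]=15  [1,2,4,6,7,8,9,10]=99  [2,3,4,5,6,7,8,10]=160  [2,4,5,6,7,8,9,10]=280  [3,4,5,6,7,8,9,10]=280
  size 9 → [0,1,2,4,6,7,8,9,10]=114  [1,2,4,5,6,7,8,9,10]=379  [2,3,4,5,6,7,8,9,10]=720
  first=0(u) contributes 1099
  first=3(o) contributes 493
|[w]| = 1592

1592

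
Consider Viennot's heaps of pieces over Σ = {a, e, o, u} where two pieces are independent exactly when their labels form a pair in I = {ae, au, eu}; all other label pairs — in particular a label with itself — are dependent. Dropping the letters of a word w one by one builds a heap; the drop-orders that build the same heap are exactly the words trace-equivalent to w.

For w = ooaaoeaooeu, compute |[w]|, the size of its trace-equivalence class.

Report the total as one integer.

4

0(o) covers ∅
1(o) covers 0:o
2(a) covers 1:o
3(a) covers 2:a
4(o) covers 3:a
5(e) covers 4:o
6(a) covers 4:o
7(o) covers 5:e, 6:a
8(o) covers 7:o
9(e) covers 8:o
10(u) covers 8:o
floor of heap: 0:o
completions by unplaced set U, small U first (add the entries for U minus each lowest piece of U):
  |U|=1: {9}:1  {10}:1
  |U|=2: {9,10}:2
  |U|=3: {8,9,10}:2
  |U|=4: {7,8,9,10}:2
  |U|=5: {5,7,8,9,10}:2  {6,7,8,9,10}:2
  |U|=6: {5,6,7,8,9,10}:4
  |U|=7: {4,5,6,7,8,9,10}:4
  |U|=8: {3,4,5,6,7,8,9,10}:4
  |U|=9: {2,3,4,5,6,7,8,9,10}:4
  start at 0(o): 4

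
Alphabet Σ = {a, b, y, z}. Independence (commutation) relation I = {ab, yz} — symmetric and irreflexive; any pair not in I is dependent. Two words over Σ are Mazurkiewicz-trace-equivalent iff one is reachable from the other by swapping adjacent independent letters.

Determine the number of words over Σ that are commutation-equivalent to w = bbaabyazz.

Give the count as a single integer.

0(b) covers ∅
1(b) covers 0:b
2(a) covers ∅
3(a) covers 2:a
4(b) covers 1:b
5(y) covers 3:a, 4:b
6(a) covers 5:y
7(z) covers 6:a
8(z) covers 7:z
floor of heap: 0:b, 2:a
completions by unplaced set U, small U first (add the entries for U minus each lowest piece of U):
  |U|=1: {8}:1
  |U|=2: {7,8}:1
  |U|=3: {6,7,8}:1
  |U|=4: {5,6,7,8}:1
  |U|=5: {3,5,6,7,8}:1  {4,5,6,7,8}:1
  |U|=6: {1,4,5,6,7,8}:1  {2,3,5,6,7,8}:1  {3,4,5,6,7,8}:2
  |U|=7: {0,1,4,5,6,7,8}:1  {1,3,4,5,6,7,8}:3  {2,3,4,5,6,7,8}:3
  start at 0(b): 6
  start at 2(a): 4
sum over floor = 10

10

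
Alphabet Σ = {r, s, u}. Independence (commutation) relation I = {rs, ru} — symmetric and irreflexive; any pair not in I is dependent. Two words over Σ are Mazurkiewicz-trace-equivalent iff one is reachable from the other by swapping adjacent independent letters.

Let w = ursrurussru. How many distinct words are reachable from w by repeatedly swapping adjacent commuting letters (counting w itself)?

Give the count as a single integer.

330

piece 0:u — minimal
piece 1:r — minimal
piece 2:s rests on {0:u}
piece 3:r rests on {1:r}
piece 4:u rests on {2:s}
piece 5:r rests on {3:r}
piece 6:u rests on {4:u}
piece 7:s rests on {6:u}
piece 8:s rests on {7:s}
piece 9:r rests on {5:r}
piece 10:u rests on {8:s}
minimal pieces: {0:u, 1:r}
ways to finish when only these pieces remain (= sum over removing one remaining piece with nothing left below it):
  1 left: {9}→1  {10}→1
  2 left: {5,9}→1  {8,10}→1  {9,10}→2
  3 left: {3,5,9}→1  {5,9,10}→3  {7,8,10}→1  {8,9,10}→3
  4 left: {1,3,5,9}→1  {3,5,9,10}→4  {5,8,9,10}→6  {6,7,8,10}→1  {7,8,9,10}→4
  5 left: {1,3,5,9,10}→5  {3,5,8,9,10}→10  {4,6,7,8,10}→1  {5,7,8,9,10}→10  {6,7,8,9,10}→5
  6 left: {1,3,5,8,9,10}→15  {2,4,6,7,8,10}→1  {3,5,7,8,9,10}→20  {4,6,7,8,9,10}→6  {5,6,7,8,9,10}→15
  7 left: {0,2,4,6,7,8,10}→1  {1,3,5,7,8,9,10}→35  {2,4,6,7,8,9,10}→7  {3,5,6,7,8,9,10}→35  {4,5,6,7,8,9,10}→21
  8 left: {0,2,4,6,7,8,9,10}→8  {1,3,5,6,7,8,9,10}→70  {2,4,5,6,7,8,9,10}→28  {3,4,5,6,7,8,9,10}→56
  9 left: {0,2,4,5,6,7,8,9,10}→36  {1,3,4,5,6,7,8,9,10}→126  {2,3,4,5,6,7,8,9,10}→84
  placing 0:u first → 210 extensions
  placing 1:r first → 120 extensions
total linear extensions = 330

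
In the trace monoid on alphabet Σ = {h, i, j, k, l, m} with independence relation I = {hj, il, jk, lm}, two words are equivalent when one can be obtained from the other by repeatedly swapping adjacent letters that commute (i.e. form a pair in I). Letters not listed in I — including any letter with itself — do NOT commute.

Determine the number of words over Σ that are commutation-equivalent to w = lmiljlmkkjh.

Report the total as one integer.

piece 0:l — minimal
piece 1:m — minimal
piece 2:i rests on {1:m}
piece 3:l rests on {0:l}
piece 4:j rests on {2:i, 3:l}
piece 5:l rests on {4:j}
piece 6:m rests on {4:j}
piece 7:k rests on {5:l, 6:m}
piece 8:k rests on {7:k}
piece 9:j rests on {5:l, 6:m}
piece 10:h rests on {8:k}
minimal pieces: {0:l, 1:m}
ways to finish when only these pieces remain (= sum over removing one remaining piece with nothing left below it):
  1 left: {9}→1  {10}→1
  2 left: {8,10}→1  {9,10}→2
  3 left: {7,8,10}→1  {8,9,10}→3
  4 left: {7,8,9,10}→4
  5 left: {5,7,8,9,10}→4  {6,7,8,9,10}→4
  6 left: {5,6,7,8,9,10}→8
  7 left: {4,5,6,7,8,9,10}→8
  8 left: {2,4,5,6,7,8,9,10}→8  {3,4,5,6,7,8,9,10}→8
  9 left: {0,3,4,5,6,7,8,9,10}→8  {1,2,4,5,6,7,8,9,10}→8  {2,3,4,5,6,7,8,9,10}→16
  placing 0:l first → 24 extensions
  placing 1:m first → 24 extensions
total linear extensions = 48

48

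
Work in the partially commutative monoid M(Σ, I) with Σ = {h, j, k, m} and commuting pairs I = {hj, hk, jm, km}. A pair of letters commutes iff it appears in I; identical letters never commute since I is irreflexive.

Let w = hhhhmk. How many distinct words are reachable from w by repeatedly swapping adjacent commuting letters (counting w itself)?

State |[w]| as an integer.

6

#0=h has no predecessor
#1=h depends on [0:h]
#2=h depends on [1:h]
#3=h depends on [2:h]
#4=m depends on [3:h]
#5=k has no predecessor
sources: [0:h, 5:k]
N(rest) = Σ N(rest − s) over sources s of rest; N(one piece) = 1:
  size 1 → [4]=1  [5]=1
  size 2 → [3,4]=1  [4,5]=2
  size 3 → [2,3,4]=1  [3,4,5]=3
  size 4 → [1,2,3,4]=1  [2,3,4,5]=4
  first=0(h) contributes 5
  first=5(k) contributes 1
|[w]| = 6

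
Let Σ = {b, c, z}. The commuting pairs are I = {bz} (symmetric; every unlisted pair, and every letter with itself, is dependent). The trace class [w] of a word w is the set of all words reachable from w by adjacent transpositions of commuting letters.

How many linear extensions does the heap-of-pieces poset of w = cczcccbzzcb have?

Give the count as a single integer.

piece 0:c — minimal
piece 1:c rests on {0:c}
piece 2:z rests on {1:c}
piece 3:c rests on {2:z}
piece 4:c rests on {3:c}
piece 5:c rests on {4:c}
piece 6:b rests on {5:c}
piece 7:z rests on {5:c}
piece 8:z rests on {7:z}
piece 9:c rests on {6:b, 8:z}
piece 10:b rests on {9:c}
minimal pieces: {0:c}
ways to finish when only these pieces remain (= sum over removing one remaining piece with nothing left below it):
  1 left: {10}→1
  2 left: {9,10}→1
  3 left: {6,9,10}→1  {8,9,10}→1
  4 left: {6,8,9,10}→2  {7,8,9,10}→1
  5 left: {6,7,8,9,10}→3
  6 left: {5,6,7,8,9,10}→3
  7 left: {4,5,6,7,8,9,10}→3
  8 left: {3,4,5,6,7,8,9,10}→3
  9 left: {2,3,4,5,6,7,8,9,10}→3
  placing 0:c first → 3 extensions

3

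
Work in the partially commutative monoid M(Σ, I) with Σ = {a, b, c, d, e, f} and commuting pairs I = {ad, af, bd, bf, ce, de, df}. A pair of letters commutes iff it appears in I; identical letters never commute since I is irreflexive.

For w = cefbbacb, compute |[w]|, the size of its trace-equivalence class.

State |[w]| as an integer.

8

0(c) covers ∅
1(e) covers ∅
2(f) covers 0:c, 1:e
3(b) covers 0:c, 1:e
4(b) covers 3:b
5(a) covers 4:b
6(c) covers 2:f, 5:a
7(b) covers 6:c
floor of heap: 0:c, 1:e
completions by unplaced set U, small U first (add the entries for U minus each lowest piece of U):
  |U|=1: {7}:1
  |U|=2: {6,7}:1
  |U|=3: {2,6,7}:1  {5,6,7}:1
  |U|=4: {2,5,6,7}:2  {4,5,6,7}:1
  |U|=5: {2,4,5,6,7}:3  {3,4,5,6,7}:1
  |U|=6: {2,3,4,5,6,7}:4
  start at 0(c): 4
  start at 1(e): 4
sum over floor = 8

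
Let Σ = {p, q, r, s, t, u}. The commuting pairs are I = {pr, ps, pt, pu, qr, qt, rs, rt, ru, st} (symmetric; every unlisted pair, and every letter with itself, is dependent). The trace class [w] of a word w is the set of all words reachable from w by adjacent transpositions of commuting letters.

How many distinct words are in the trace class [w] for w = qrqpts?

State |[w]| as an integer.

piece 0:q — minimal
piece 1:r — minimal
piece 2:q rests on {0:q}
piece 3:p rests on {2:q}
piece 4:t — minimal
piece 5:s rests on {2:q}
minimal pieces: {0:q, 1:r, 4:t}
ways to finish when only these pieces remain (= sum over removing one remaining piece with nothing left below it):
  1 left: {1}→1  {3}→1  {4}→1  {5}→1
  2 left: {1,3}→2  {1,4}→2  {1,5}→2  {3,4}→2  {3,5}→2  {4,5}→2
  3 left: {1,3,4}→6  {1,3,5}→6  {1,4,5}→6  {2,3,5}→2  {3,4,5}→6
  4 left: {0,2,3,5}→2  {1,2,3,5}→8  {1,3,4,5}→24  {2,3,4,5}→8
  placing 0:q first → 40 extensions
  placing 1:r first → 10 extensions
  placing 4:t first → 10 extensions
total linear extensions = 60

60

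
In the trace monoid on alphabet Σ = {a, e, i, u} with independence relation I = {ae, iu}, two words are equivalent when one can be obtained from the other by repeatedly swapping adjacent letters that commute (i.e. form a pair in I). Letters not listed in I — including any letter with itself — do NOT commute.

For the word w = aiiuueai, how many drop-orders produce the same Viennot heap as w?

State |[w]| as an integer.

piece 0:a — minimal
piece 1:i rests on {0:a}
piece 2:i rests on {1:i}
piece 3:u rests on {0:a}
piece 4:u rests on {3:u}
piece 5:e rests on {2:i, 4:u}
piece 6:a rests on {2:i, 4:u}
piece 7:i rests on {5:e, 6:a}
minimal pieces: {0:a}
ways to finish when only these pieces remain (= sum over removing one remaining piece with nothing left below it):
  1 left: {7}→1
  2 left: {5,7}→1  {6,7}→1
  3 left: {5,6,7}→2
  4 left: {2,5,6,7}→2  {4,5,6,7}→2
  5 left: {1,2,5,6,7}→2  {2,4,5,6,7}→4  {3,4,5,6,7}→2
  6 left: {1,2,4,5,6,7}→6  {2,3,4,5,6,7}→6
  placing 0:a first → 12 extensions

12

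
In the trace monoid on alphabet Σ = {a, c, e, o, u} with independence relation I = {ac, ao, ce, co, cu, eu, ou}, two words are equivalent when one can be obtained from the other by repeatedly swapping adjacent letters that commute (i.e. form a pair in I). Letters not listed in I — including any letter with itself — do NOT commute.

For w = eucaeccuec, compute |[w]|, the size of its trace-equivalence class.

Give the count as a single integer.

1260

0(e) covers ∅
1(u) covers ∅
2(c) covers ∅
3(a) covers 0:e, 1:u
4(e) covers 3:a
5(c) covers 2:c
6(c) covers 5:c
7(u) covers 3:a
8(e) covers 4:e
9(c) covers 6:c
floor of heap: 0:e, 1:u, 2:c
completions by unplaced set U, small U first (add the entries for U minus each lowest piece of U):
  |U|=1: {7}:1  {8}:1  {9}:1
  |U|=2: {4,8}:1  {6,9}:1  {7,8}:2  {7,9}:2  {8,9}:2
  |U|=3: {4,7,8}:3  {4,8,9}:3  {5,6,9}:1  {6,7,9}:3  {6,8,9}:3  {7,8,9}:6
  |U|=4: {2,5,6,9}:1  {3,4,7,8}:3  {4,6,8,9}:6  {4,7,8,9}:12  {5,6,7,9}:4  {5,6,8,9}:4  {6,7,8,9}:12
  |U|=5: {0,3,4,7,8}:3  {1,3,4,7,8}:3  {2,5,6,7,9}:5  {2,5,6,8,9}:5  {3,4,7,8,9}:15  {4,5,6,8,9}:10  {4,6,7,8,9}:30  {5,6,7,8,9}:20
  |U|=6: {0,1,3,4,7,8}:6  {0,3,4,7,8,9}:18  {1,3,4,7,8,9}:18  {2,4,5,6,8,9}:15  {2,5,6,7,8,9}:30  {3,4,6,7,8,9}:45  {4,5,6,7,8,9}:60
  |U|=7: {0,1,3,4,7,8,9}:42  {0,3,4,6,7,8,9}:63  {1,3,4,6,7,8,9}:63  {2,4,5,6,7,8,9}:105  {3,4,5,6,7,8,9}:105
  |U|=8: {0,1,3,4,6,7,8,9}:168  {0,3,4,5,6,7,8,9}:168  {1,3,4,5,6,7,8,9}:168  {2,3,4,5,6,7,8,9}:210
  start at 0(e): 378
  start at 1(u): 378
  start at 2(c): 504
sum over floor = 1260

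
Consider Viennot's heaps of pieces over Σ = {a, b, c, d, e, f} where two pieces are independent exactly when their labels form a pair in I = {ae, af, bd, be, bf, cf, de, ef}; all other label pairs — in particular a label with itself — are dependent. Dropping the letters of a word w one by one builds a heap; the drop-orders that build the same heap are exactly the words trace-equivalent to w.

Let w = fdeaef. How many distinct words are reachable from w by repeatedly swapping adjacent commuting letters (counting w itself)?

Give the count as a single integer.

30

piece 0:f — minimal
piece 1:d rests on {0:f}
piece 2:e — minimal
piece 3:a rests on {1:d}
piece 4:e rests on {2:e}
piece 5:f rests on {1:d}
minimal pieces: {0:f, 2:e}
ways to finish when only these pieces remain (= sum over removing one remaining piece with nothing left below it):
  1 left: {3}→1  {4}→1  {5}→1
  2 left: {2,4}→1  {3,4}→2  {3,5}→2  {4,5}→2
  3 left: {1,3,5}→2  {2,3,4}→3  {2,4,5}→3  {3,4,5}→6
  4 left: {0,1,3,5}→2  {1,3,4,5}→8  {2,3,4,5}→12
  placing 0:f first → 20 extensions
  placing 2:e first → 10 extensions
total linear extensions = 30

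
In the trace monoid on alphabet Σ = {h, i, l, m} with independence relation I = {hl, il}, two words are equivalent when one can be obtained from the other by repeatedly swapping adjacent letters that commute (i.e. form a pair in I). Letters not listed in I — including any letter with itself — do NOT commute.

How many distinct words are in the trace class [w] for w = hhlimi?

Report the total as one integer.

0(h) covers ∅
1(h) covers 0:h
2(l) covers ∅
3(i) covers 1:h
4(m) covers 2:l, 3:i
5(i) covers 4:m
floor of heap: 0:h, 2:l
completions by unplaced set U, small U first (add the entries for U minus each lowest piece of U):
  |U|=1: {5}:1
  |U|=2: {4,5}:1
  |U|=3: {2,4,5}:1  {3,4,5}:1
  |U|=4: {1,3,4,5}:1  {2,3,4,5}:2
  start at 0(h): 3
  start at 2(l): 1
sum over floor = 4

4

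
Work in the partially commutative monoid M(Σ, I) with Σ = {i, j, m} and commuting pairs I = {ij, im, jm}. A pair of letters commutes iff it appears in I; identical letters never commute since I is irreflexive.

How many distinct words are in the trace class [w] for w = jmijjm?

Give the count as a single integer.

60

#0=j has no predecessor
#1=m has no predecessor
#2=i has no predecessor
#3=j depends on [0:j]
#4=j depends on [3:j]
#5=m depends on [1:m]
sources: [0:j, 1:m, 2:i]
N(rest) = Σ N(rest − s) over sources s of rest; N(one piece) = 1:
  size 1 → [2]=1  [4]=1  [5]=1
  size 2 → [1,5]=1  [2,4]=2  [2,5]=2  [3,4]=1  [4,5]=2
  size 3 → [0,3,4]=1  [1,2,5]=3  [1,4,5]=3  [2,3,4]=3  [2,4,5]=6  [3,4,5]=3
  size 4 → [0,2,3,4]=4  [0,3,4,5]=4  [1,2,4,5]=12  [1,3,4,5]=6  [2,3,4,5]=12
  first=0(j) contributes 30
  first=1(m) contributes 20
  first=2(i) contributes 10
|[w]| = 60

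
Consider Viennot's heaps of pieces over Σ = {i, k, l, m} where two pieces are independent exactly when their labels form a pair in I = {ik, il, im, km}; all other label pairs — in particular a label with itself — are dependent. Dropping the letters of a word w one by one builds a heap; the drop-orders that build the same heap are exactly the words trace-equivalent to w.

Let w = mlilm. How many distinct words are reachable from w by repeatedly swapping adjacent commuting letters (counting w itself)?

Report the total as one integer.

0(m) covers ∅
1(l) covers 0:m
2(i) covers ∅
3(l) covers 1:l
4(m) covers 3:l
floor of heap: 0:m, 2:i
completions by unplaced set U, small U first (add the entries for U minus each lowest piece of U):
  |U|=1: {2}:1  {4}:1
  |U|=2: {2,4}:2  {3,4}:1
  |U|=3: {1,3,4}:1  {2,3,4}:3
  start at 0(m): 4
  start at 2(i): 1
sum over floor = 5

5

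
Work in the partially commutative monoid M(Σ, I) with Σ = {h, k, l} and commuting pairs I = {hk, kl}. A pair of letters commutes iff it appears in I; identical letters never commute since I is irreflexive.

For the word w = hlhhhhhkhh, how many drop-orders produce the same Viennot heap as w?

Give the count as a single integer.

piece 0:h — minimal
piece 1:l rests on {0:h}
piece 2:h rests on {1:l}
piece 3:h rests on {2:h}
piece 4:h rests on {3:h}
piece 5:h rests on {4:h}
piece 6:h rests on {5:h}
piece 7:k — minimal
piece 8:h rests on {6:h}
piece 9:h rests on {8:h}
minimal pieces: {0:h, 7:k}
ways to finish when only these pieces remain (= sum over removing one remaining piece with nothing left below it):
  1 left: {7}→1  {9}→1
  2 left: {7,9}→2  {8,9}→1
  3 left: {6,8,9}→1  {7,8,9}→3
  4 left: {5,6,8,9}→1  {6,7,8,9}→4
  5 left: {4,5,6,8,9}→1  {5,6,7,8,9}→5
  6 left: {3,4,5,6,8,9}→1  {4,5,6,7,8,9}→6
  7 left: {2,3,4,5,6,8,9}→1  {3,4,5,6,7,8,9}→7
  8 left: {1,2,3,4,5,6,8,9}→1  {2,3,4,5,6,7,8,9}→8
  placing 0:h first → 9 extensions
  placing 7:k first → 1 extensions
total linear extensions = 10

10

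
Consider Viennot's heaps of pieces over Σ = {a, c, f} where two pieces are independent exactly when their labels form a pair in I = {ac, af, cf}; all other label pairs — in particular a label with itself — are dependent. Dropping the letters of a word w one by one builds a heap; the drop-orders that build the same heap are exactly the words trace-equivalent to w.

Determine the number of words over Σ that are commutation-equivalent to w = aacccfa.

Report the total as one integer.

140

0(a) covers ∅
1(a) covers 0:a
2(c) covers ∅
3(c) covers 2:c
4(c) covers 3:c
5(f) covers ∅
6(a) covers 1:a
floor of heap: 0:a, 2:c, 5:f
completions by unplaced set U, small U first (add the entries for U minus each lowest piece of U):
  |U|=1: {4}:1  {5}:1  {6}:1
  |U|=2: {1,6}:1  {3,4}:1  {4,5}:2  {4,6}:2  {5,6}:2
  |U|=3: {0,1,6}:1  {1,4,6}:3  {1,5,6}:3  {2,3,4}:1  {3,4,5}:3  {3,4,6}:3  {4,5,6}:6
  |U|=4: {0,1,4,6}:4  {0,1,5,6}:4  {1,3,4,6}:6  {1,4,5,6}:12  {2,3,4,5}:4  {2,3,4,6}:4  {3,4,5,6}:12
  |U|=5: {0,1,3,4,6}:10  {0,1,4,5,6}:20  {1,2,3,4,6}:10  {1,3,4,5,6}:30  {2,3,4,5,6}:20
  start at 0(a): 60
  start at 2(c): 60
  start at 5(f): 20
sum over floor = 140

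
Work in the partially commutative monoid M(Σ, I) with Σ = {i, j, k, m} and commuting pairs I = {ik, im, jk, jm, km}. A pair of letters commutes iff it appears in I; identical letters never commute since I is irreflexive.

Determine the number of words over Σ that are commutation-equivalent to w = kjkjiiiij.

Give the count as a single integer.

36

0(k) covers ∅
1(j) covers ∅
2(k) covers 0:k
3(j) covers 1:j
4(i) covers 3:j
5(i) covers 4:i
6(i) covers 5:i
7(i) covers 6:i
8(j) covers 7:i
floor of heap: 0:k, 1:j
completions by unplaced set U, small U first (add the entries for U minus each lowest piece of U):
  |U|=1: {2}:1  {8}:1
  |U|=2: {0,2}:1  {2,8}:2  {7,8}:1
  |U|=3: {0,2,8}:3  {2,7,8}:3  {6,7,8}:1
  |U|=4: {0,2,7,8}:6  {2,6,7,8}:4  {5,6,7,8}:1
  |U|=5: {0,2,6,7,8}:10  {2,5,6,7,8}:5  {4,5,6,7,8}:1
  |U|=6: {0,2,5,6,7,8}:15  {2,4,5,6,7,8}:6  {3,4,5,6,7,8}:1
  |U|=7: {0,2,4,5,6,7,8}:21  {1,3,4,5,6,7,8}:1  {2,3,4,5,6,7,8}:7
  start at 0(k): 8
  start at 1(j): 28
sum over floor = 36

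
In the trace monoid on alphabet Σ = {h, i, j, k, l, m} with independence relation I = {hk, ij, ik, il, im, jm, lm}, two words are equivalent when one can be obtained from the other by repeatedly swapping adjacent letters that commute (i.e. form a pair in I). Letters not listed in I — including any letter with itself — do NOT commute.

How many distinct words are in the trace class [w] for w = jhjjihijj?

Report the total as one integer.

9

0(j) covers ∅
1(h) covers 0:j
2(j) covers 1:h
3(j) covers 2:j
4(i) covers 1:h
5(h) covers 3:j, 4:i
6(i) covers 5:h
7(j) covers 5:h
8(j) covers 7:j
floor of heap: 0:j
completions by unplaced set U, small U first (add the entries for U minus each lowest piece of U):
  |U|=1: {6}:1  {8}:1
  |U|=2: {6,8}:2  {7,8}:1
  |U|=3: {6,7,8}:3
  |U|=4: {5,6,7,8}:3
  |U|=5: {3,5,6,7,8}:3  {4,5,6,7,8}:3
  |U|=6: {2,3,5,6,7,8}:3  {3,4,5,6,7,8}:6
  |U|=7: {2,3,4,5,6,7,8}:9
  start at 0(j): 9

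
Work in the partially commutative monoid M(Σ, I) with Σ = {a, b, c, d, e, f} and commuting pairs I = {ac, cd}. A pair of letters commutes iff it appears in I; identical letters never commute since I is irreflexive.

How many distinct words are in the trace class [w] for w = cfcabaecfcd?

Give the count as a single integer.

4

0(c) covers ∅
1(f) covers 0:c
2(c) covers 1:f
3(a) covers 1:f
4(b) covers 2:c, 3:a
5(a) covers 4:b
6(e) covers 5:a
7(c) covers 6:e
8(f) covers 7:c
9(c) covers 8:f
10(d) covers 8:f
floor of heap: 0:c
completions by unplaced set U, small U first (add the entries for U minus each lowest piece of U):
  |U|=1: {9}:1  {10}:1
  |U|=2: {9,10}:2
  |U|=3: {8,9,10}:2
  |U|=4: {7,8,9,10}:2
  |U|=5: {6,7,8,9,10}:2
  |U|=6: {5,6,7,8,9,10}:2
  |U|=7: {4,5,6,7,8,9,10}:2
  |U|=8: {2,4,5,6,7,8,9,10}:2  {3,4,5,6,7,8,9,10}:2
  |U|=9: {2,3,4,5,6,7,8,9,10}:4
  start at 0(c): 4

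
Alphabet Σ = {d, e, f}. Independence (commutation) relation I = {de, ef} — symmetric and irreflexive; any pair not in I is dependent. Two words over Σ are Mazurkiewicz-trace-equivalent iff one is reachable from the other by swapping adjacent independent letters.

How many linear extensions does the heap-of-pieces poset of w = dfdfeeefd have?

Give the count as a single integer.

#0=d has no predecessor
#1=f depends on [0:d]
#2=d depends on [1:f]
#3=f depends on [2:d]
#4=e has no predecessor
#5=e depends on [4:e]
#6=e depends on [5:e]
#7=f depends on [3:f]
#8=d depends on [7:f]
sources: [0:d, 4:e]
N(rest) = Σ N(rest − s) over sources s of rest; N(one piece) = 1:
  size 1 → [6]=1  [8]=1
  size 2 → [5,6]=1  [6,8]=2  [7,8]=1
  size 3 → [3,7,8]=1  [4,5,6]=1  [5,6,8]=3  [6,7,8]=3
  size 4 → [2,3,7,8]=1  [3,6,7,8]=4  [4,5,6,8]=4  [5,6,7,8]=6
  size 5 → [1,2,3,7,8]=1  [2,3,6,7,8]=5  [3,5,6,7,8]=10  [4,5,6,7,8]=10
  size 6 → [0,1,2,3,7,8]=1  [1,2,3,6,7,8]=6  [2,3,5,6,7,8]=15  [3,4,5,6,7,8]=20
  size 7 → [0,1,2,3,6,7,8]=7  [1,2,3,5,6,7,8]=21  [2,3,4,5,6,7,8]=35
  first=0(d) contributes 56
  first=4(e) contributes 28
|[w]| = 84

84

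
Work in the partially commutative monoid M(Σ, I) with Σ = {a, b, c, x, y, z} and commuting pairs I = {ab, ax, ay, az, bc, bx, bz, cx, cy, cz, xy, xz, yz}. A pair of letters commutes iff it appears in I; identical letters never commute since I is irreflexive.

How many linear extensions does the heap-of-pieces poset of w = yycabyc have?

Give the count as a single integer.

35

0(y) covers ∅
1(y) covers 0:y
2(c) covers ∅
3(a) covers 2:c
4(b) covers 1:y
5(y) covers 4:b
6(c) covers 3:a
floor of heap: 0:y, 2:c
completions by unplaced set U, small U first (add the entries for U minus each lowest piece of U):
  |U|=1: {5}:1  {6}:1
  |U|=2: {3,6}:1  {4,5}:1  {5,6}:2
  |U|=3: {1,4,5}:1  {2,3,6}:1  {3,5,6}:3  {4,5,6}:3
  |U|=4: {0,1,4,5}:1  {1,4,5,6}:4  {2,3,5,6}:4  {3,4,5,6}:6
  |U|=5: {0,1,4,5,6}:5  {1,3,4,5,6}:10  {2,3,4,5,6}:10
  start at 0(y): 20
  start at 2(c): 15
sum over floor = 35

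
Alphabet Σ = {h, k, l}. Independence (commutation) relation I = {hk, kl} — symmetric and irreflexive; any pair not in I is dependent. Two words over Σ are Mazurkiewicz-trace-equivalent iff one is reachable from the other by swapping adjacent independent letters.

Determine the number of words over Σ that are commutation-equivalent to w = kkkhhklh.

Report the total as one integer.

piece 0:k — minimal
piece 1:k rests on {0:k}
piece 2:k rests on {1:k}
piece 3:h — minimal
piece 4:h rests on {3:h}
piece 5:k rests on {2:k}
piece 6:l rests on {4:h}
piece 7:h rests on {6:l}
minimal pieces: {0:k, 3:h}
ways to finish when only these pieces remain (= sum over removing one remaining piece with nothing left below it):
  1 left: {5}→1  {7}→1
  2 left: {2,5}→1  {5,7}→2  {6,7}→1
  3 left: {1,2,5}→1  {2,5,7}→3  {4,6,7}→1  {5,6,7}→3
  4 left: {0,1,2,5}→1  {1,2,5,7}→4  {2,5,6,7}→6  {3,4,6,7}→1  {4,5,6,7}→4
  5 left: {0,1,2,5,7}→5  {1,2,5,6,7}→10  {2,4,5,6,7}→10  {3,4,5,6,7}→5
  6 left: {0,1,2,5,6,7}→15  {1,2,4,5,6,7}→20  {2,3,4,5,6,7}→15
  placing 0:k first → 35 extensions
  placing 3:h first → 35 extensions
total linear extensions = 70

70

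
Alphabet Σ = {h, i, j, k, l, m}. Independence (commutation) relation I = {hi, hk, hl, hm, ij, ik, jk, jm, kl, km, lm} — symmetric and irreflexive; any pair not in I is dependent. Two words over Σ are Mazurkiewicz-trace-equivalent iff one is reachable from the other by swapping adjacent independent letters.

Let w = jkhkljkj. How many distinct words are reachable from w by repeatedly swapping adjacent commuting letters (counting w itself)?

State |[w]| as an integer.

drop 0:j onto floor
drop 1:k onto floor
drop 2:h onto {0:j}
drop 3:k onto {1:k}
drop 4:l onto {0:j}
drop 5:j onto {2:h, 4:l}
drop 6:k onto {3:k}
drop 7:j onto {5:j}
ground layer = {0:j, 1:k}
drop-orders for the pieces not yet dropped (sum over which currently-grounded one goes next):
  1 to go: {6} 1  {7} 1
  2 to go: {3,6} 1  {5,7} 1  {6,7} 2
  3 to go: {1,3,6} 1  {2,5,7} 1  {3,6,7} 3  {4,5,7} 1  {5,6,7} 3
  4 to go: {1,3,6,7} 4  {2,4,5,7} 2  {2,5,6,7} 4  {3,5,6,7} 6  {4,5,6,7} 4
  5 to go: {0,2,4,5,7} 2  {1,3,5,6,7} 10  {2,3,5,6,7} 10  {2,4,5,6,7} 10  {3,4,5,6,7} 10
  6 to go: {0,2,4,5,6,7} 12  {1,2,3,5,6,7} 20  {1,3,4,5,6,7} 20  {2,3,4,5,6,7} 30
  if 0:j drops first: 70 orders
  if 1:k drops first: 42 orders
heap linearizations: 112

112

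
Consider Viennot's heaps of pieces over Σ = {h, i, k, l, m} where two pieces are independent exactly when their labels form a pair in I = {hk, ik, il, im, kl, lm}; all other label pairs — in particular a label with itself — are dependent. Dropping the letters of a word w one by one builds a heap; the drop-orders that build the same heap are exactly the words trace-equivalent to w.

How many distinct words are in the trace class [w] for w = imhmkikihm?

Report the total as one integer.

piece 0:i — minimal
piece 1:m — minimal
piece 2:h rests on {0:i, 1:m}
piece 3:m rests on {2:h}
piece 4:k rests on {3:m}
piece 5:i rests on {2:h}
piece 6:k rests on {4:k}
piece 7:i rests on {5:i}
piece 8:h rests on {3:m, 7:i}
piece 9:m rests on {6:k, 8:h}
minimal pieces: {0:i, 1:m}
ways to finish when only these pieces remain (= sum over removing one remaining piece with nothing left below it):
  1 left: {9}→1
  2 left: {6,9}→1  {8,9}→1
  3 left: {4,6,9}→1  {6,8,9}→2  {7,8,9}→1
  4 left: {4,6,8,9}→3  {5,7,8,9}→1  {6,7,8,9}→3
  5 left: {3,4,6,8,9}→3  {4,6,7,8,9}→6  {5,6,7,8,9}→4
  6 left: {3,4,6,7,8,9}→9  {4,5,6,7,8,9}→10
  7 left: {3,4,5,6,7,8,9}→19
  8 left: {2,3,4,5,6,7,8,9}→19
  placing 0:i first → 19 extensions
  placing 1:m first → 19 extensions
total linear extensions = 38

38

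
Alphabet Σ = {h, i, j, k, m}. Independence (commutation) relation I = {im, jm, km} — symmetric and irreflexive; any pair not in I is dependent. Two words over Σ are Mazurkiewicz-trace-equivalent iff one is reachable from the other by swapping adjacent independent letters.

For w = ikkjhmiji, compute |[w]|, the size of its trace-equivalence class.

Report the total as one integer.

piece 0:i — minimal
piece 1:k rests on {0:i}
piece 2:k rests on {1:k}
piece 3:j rests on {2:k}
piece 4:h rests on {3:j}
piece 5:m rests on {4:h}
piece 6:i rests on {4:h}
piece 7:j rests on {6:i}
piece 8:i rests on {7:j}
minimal pieces: {0:i}
ways to finish when only these pieces remain (= sum over removing one remaining piece with nothing left below it):
  1 left: {5}→1  {8}→1
  2 left: {5,8}→2  {7,8}→1
  3 left: {5,7,8}→3  {6,7,8}→1
  4 left: {5,6,7,8}→4
  5 left: {4,5,6,7,8}→4
  6 left: {3,4,5,6,7,8}→4
  7 left: {2,3,4,5,6,7,8}→4
  placing 0:i first → 4 extensions

4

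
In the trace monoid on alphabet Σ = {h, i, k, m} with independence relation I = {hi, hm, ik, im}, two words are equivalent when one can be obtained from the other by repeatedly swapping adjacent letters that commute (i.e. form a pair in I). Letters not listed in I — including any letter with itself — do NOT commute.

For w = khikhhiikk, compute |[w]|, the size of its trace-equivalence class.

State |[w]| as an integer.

120

piece 0:k — minimal
piece 1:h rests on {0:k}
piece 2:i — minimal
piece 3:k rests on {1:h}
piece 4:h rests on {3:k}
piece 5:h rests on {4:h}
piece 6:i rests on {2:i}
piece 7:i rests on {6:i}
piece 8:k rests on {5:h}
piece 9:k rests on {8:k}
minimal pieces: {0:k, 2:i}
ways to finish when only these pieces remain (= sum over removing one remaining piece with nothing left below it):
  1 left: {7}→1  {9}→1
  2 left: {6,7}→1  {7,9}→2  {8,9}→1
  3 left: {2,6,7}→1  {5,8,9}→1  {6,7,9}→3  {7,8,9}→3
  4 left: {2,6,7,9}→4  {4,5,8,9}→1  {5,7,8,9}→4  {6,7,8,9}→6
  5 left: {2,6,7,8,9}→10  {3,4,5,8,9}→1  {4,5,7,8,9}→5  {5,6,7,8,9}→10
  6 left: {1,3,4,5,8,9}→1  {2,5,6,7,8,9}→20  {3,4,5,7,8,9}→6  {4,5,6,7,8,9}→15
  7 left: {0,1,3,4,5,8,9}→1  {1,3,4,5,7,8,9}→7  {2,4,5,6,7,8,9}→35  {3,4,5,6,7,8,9}→21
  8 left: {0,1,3,4,5,7,8,9}→8  {1,3,4,5,6,7,8,9}→28  {2,3,4,5,6,7,8,9}→56
  placing 0:k first → 84 extensions
  placing 2:i first → 36 extensions
total linear extensions = 120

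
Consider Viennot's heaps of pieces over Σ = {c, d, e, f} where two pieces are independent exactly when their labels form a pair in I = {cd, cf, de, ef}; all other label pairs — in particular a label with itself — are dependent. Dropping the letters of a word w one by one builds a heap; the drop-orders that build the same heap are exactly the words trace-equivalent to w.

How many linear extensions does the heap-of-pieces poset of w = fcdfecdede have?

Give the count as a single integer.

252

drop 0:f onto floor
drop 1:c onto floor
drop 2:d onto {0:f}
drop 3:f onto {2:d}
drop 4:e onto {1:c}
drop 5:c onto {4:e}
drop 6:d onto {3:f}
drop 7:e onto {5:c}
drop 8:d onto {6:d}
drop 9:e onto {7:e}
ground layer = {0:f, 1:c}
drop-orders for the pieces not yet dropped (sum over which currently-grounded one goes next):
  1 to go: {8} 1  {9} 1
  2 to go: {6,8} 1  {7,9} 1  {8,9} 2
  3 to go: {3,6,8} 1  {5,7,9} 1  {6,8,9} 3  {7,8,9} 3
  4 to go: {2,3,6,8} 1  {3,6,8,9} 4  {4,5,7,9} 1  {5,7,8,9} 4  {6,7,8,9} 6
  5 to go: {0,2,3,6,8} 1  {1,4,5,7,9} 1  {2,3,6,8,9} 5  {3,6,7,8,9} 10  {4,5,7,8,9} 5  {5,6,7,8,9} 10
  6 to go: {0,2,3,6,8,9} 6  {1,4,5,7,8,9} 6  {2,3,6,7,8,9} 15  {3,5,6,7,8,9} 20  {4,5,6,7,8,9} 15
  7 to go: {0,2,3,6,7,8,9} 21  {1,4,5,6,7,8,9} 21  {2,3,5,6,7,8,9} 35  {3,4,5,6,7,8,9} 35
  8 to go: {0,2,3,5,6,7,8,9} 56  {1,3,4,5,6,7,8,9} 56  {2,3,4,5,6,7,8,9} 70
  if 0:f drops first: 126 orders
  if 1:c drops first: 126 orders
heap linearizations: 252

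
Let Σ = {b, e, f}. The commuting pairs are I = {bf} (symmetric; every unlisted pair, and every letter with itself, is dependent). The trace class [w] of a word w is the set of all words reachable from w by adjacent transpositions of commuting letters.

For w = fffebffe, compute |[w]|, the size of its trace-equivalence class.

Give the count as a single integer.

3

drop 0:f onto floor
drop 1:f onto {0:f}
drop 2:f onto {1:f}
drop 3:e onto {2:f}
drop 4:b onto {3:e}
drop 5:f onto {3:e}
drop 6:f onto {5:f}
drop 7:e onto {4:b, 6:f}
ground layer = {0:f}
drop-orders for the pieces not yet dropped (sum over which currently-grounded one goes next):
  1 to go: {7} 1
  2 to go: {4,7} 1  {6,7} 1
  3 to go: {4,6,7} 2  {5,6,7} 1
  4 to go: {4,5,6,7} 3
  5 to go: {3,4,5,6,7} 3
  6 to go: {2,3,4,5,6,7} 3
  if 0:f drops first: 3 orders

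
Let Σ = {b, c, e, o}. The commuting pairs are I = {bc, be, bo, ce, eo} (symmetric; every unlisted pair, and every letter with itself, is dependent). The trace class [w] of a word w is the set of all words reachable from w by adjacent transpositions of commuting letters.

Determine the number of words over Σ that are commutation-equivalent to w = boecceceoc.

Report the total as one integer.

840

drop 0:b onto floor
drop 1:o onto floor
drop 2:e onto floor
drop 3:c onto {1:o}
drop 4:c onto {3:c}
drop 5:e onto {2:e}
drop 6:c onto {4:c}
drop 7:e onto {5:e}
drop 8:o onto {6:c}
drop 9:c onto {8:o}
ground layer = {0:b, 1:o, 2:e}
drop-orders for the pieces not yet dropped (sum over which currently-grounded one goes next):
  1 to go: {0} 1  {7} 1  {9} 1
  2 to go: {0,7} 2  {0,9} 2  {5,7} 1  {7,9} 2  {8,9} 1
  3 to go: {0,5,7} 3  {0,7,9} 6  {0,8,9} 3  {2,5,7} 1  {5,7,9} 3  {6,8,9} 1  {7,8,9} 3
  4 to go: {0,2,5,7} 4  {0,5,7,9} 12  {0,6,8,9} 4  {0,7,8,9} 12  {2,5,7,9} 4  {4,6,8,9} 1  {5,7,8,9} 6  {6,7,8,9} 4
  5 to go: {0,2,5,7,9} 20  {0,4,6,8,9} 5  {0,5,7,8,9} 30  {0,6,7,8,9} 20  {2,5,7,8,9} 10  {3,4,6,8,9} 1  {4,6,7,8,9} 5  {5,6,7,8,9} 10
  6 to go: {0,2,5,7,8,9} 60  {0,3,4,6,8,9} 6  {0,4,6,7,8,9} 30  {0,5,6,7,8,9} 60  {1,3,4,6,8,9} 1  {2,5,6,7,8,9} 20  {3,4,6,7,8,9} 6  {4,5,6,7,8,9} 15
  7 to go: {0,1,3,4,6,8,9} 7  {0,2,5,6,7,8,9} 140  {0,3,4,6,7,8,9} 42  {0,4,5,6,7,8,9} 105  {1,3,4,6,7,8,9} 7  {2,4,5,6,7,8,9} 35  {3,4,5,6,7,8,9} 21
  8 to go: {0,1,3,4,6,7,8,9} 56  {0,2,4,5,6,7,8,9} 280  {0,3,4,5,6,7,8,9} 168  {1,3,4,5,6,7,8,9} 28  {2,3,4,5,6,7,8,9} 56
  if 0:b drops first: 84 orders
  if 1:o drops first: 504 orders
  if 2:e drops first: 252 orders
heap linearizations: 840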